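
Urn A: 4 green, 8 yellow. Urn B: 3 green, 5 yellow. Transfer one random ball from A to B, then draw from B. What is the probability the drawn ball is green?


P(transfer green) = 4/12 = 1/3; P(transfer yellow) = 2/3
If green transferred: Urn II has 4 green of 9, so P(green|green moved) = 4/9
If yellow transferred: Urn II has 3 green of 9, so P(green|yellow moved) = 1/3
By total probability: P(green) = 1/3*4/9 + 2/3*1/3 = 10/27

10/27


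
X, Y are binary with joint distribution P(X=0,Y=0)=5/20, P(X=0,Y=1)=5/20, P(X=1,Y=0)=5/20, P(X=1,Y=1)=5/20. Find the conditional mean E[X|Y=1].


P(Y=1) = 10/20
E[X|Y=1] = (0*5 + 1*5)/10 = 5/10 = 1/2

1/2


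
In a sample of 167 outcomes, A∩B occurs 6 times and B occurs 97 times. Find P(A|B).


P(A|B) = P(A∩B)/P(B) = (6/167)/(97/167) = 6/97

6/97


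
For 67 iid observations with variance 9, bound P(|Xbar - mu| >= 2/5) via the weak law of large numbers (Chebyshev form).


Var(Xbar) = Var(X)/n = 9/67
Chebyshev: P(|Xbar-mu| >= 2/5) <= Var(Xbar)/(2/5)^2 = (9/67)/(4/25) = 225/268

225/268


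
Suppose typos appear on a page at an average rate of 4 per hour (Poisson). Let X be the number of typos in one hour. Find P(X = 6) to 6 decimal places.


P(X=6) = e^(-4) * 4^6 / 6!
≈ 0.01831563889 * 4096 / 720
≈ 0.104196

0.104196


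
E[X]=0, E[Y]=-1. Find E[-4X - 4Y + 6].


E[-4X - 4Y + 6] = -4*E[X] - 4*E[Y] + 6
= (-4)*(0) + (-4)*(-1) + (6)
= 0 + 4 + 6 = 10

10


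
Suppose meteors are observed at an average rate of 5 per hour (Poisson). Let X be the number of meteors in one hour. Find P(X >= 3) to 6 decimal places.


P(X>=3) = 1 - P(X<=2) = 1 - (e^(-5)*5^0/0! + e^(-5)*5^1/1! + e^(-5)*5^2/2!)
≈ 1 - (0.0067379470 + 0.0336897350 + 0.0842243375)
= 1 - 0.1246520195 = 0.8753479805
≈ 0.875348

0.875348


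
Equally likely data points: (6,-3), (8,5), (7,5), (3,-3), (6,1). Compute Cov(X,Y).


E[X]=6, E[Y]=1, E[XY]=54/5
Cov(X,Y) = E[XY] - E[X]E[Y] = 54/5 - 6*1 = 24/5

24/5


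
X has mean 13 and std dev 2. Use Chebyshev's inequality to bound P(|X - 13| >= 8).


k = 8/2 = 4
Chebyshev: P(|X-mu| >= k*sigma) <= 1/k^2 = 1/4^2 = 1/16

1/16


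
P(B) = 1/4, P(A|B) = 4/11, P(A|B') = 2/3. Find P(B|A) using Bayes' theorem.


P(A) = P(A|B)P(B) + P(A|B')P(B') = 4/11*1/4 + 2/3*3/4 = 13/22
P(B|A) = P(A|B)P(B)/P(A) = (1/11)/(13/22) = 2/13

2/13


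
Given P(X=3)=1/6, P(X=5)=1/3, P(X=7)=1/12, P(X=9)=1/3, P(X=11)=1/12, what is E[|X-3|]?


E[|X-3|] = sum(g(x)*P(x))
= 0*1/6 + 2*1/3 + 4*1/12 + 6*1/3 + 8*1/12
= 11/3

11/3


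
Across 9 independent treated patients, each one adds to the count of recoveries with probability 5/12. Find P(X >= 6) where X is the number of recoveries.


P(X>=6) = P(X=6) + P(X=7) + P(X=8) + P(X=9)
= 37515625/429981696 + 3828125/143327232 + 2734375/573308928 + 1953125/5159780352
= 153640625/1289945088

153640625/1289945088


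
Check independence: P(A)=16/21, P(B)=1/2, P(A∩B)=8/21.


P(A)*P(B) = 16/21*1/2 = 8/21
P(A∩B) = 8/21, which equals P(A)P(B), so independent

Yes, A and B are independent


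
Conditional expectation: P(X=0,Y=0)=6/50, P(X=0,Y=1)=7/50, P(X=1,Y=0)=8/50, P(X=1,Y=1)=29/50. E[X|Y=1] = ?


P(Y=1) = 36/50
E[X|Y=1] = (0*7 + 1*29)/36 = 29/36

29/36


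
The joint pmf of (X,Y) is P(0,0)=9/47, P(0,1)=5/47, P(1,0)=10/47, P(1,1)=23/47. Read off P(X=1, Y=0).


Read from table: P(X=1, Y=0) = 10/47

10/47


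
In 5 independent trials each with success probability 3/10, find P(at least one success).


P(at least one) = 1 - P(none)
P(none) = (1 - 3/10)^5 = (7/10)^5 = 16807/100000
P(at least one) = 1 - 16807/100000 = 83193/100000

83193/100000


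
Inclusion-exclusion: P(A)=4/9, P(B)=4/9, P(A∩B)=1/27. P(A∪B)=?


P(A∪B) = P(A) + P(B) - P(A∩B)
= 4/9 + 4/9 - 1/27 = 23/27

23/27


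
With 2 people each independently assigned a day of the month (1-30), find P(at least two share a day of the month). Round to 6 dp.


P(all different) = prod((30-i)/30 for i=0..1) = 0.966667
P(at least one match) = 1 - 0.966667 = 0.033333

0.033333


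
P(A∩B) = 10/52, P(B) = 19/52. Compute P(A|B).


P(A|B) = P(A∩B)/P(B) = (10/52)/(19/52) = 10/19

10/19


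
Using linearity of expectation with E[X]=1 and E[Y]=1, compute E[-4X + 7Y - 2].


E[-4X + 7Y - 2] = -4*E[X] + 7*E[Y] - 2
= (-4)*(1) + (7)*(1) + (-2)
= -4 + 7 - 2 = 1

1


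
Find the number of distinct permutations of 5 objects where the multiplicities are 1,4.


5! = 120
Denominator: 1!=1 * 4!=24
Coefficient = 120 / 24 = 5

5


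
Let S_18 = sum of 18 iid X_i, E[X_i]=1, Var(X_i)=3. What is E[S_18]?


E[S_n] = n*E[X_1] = 18*1 = 18

18


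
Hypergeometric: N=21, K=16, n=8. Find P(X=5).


P(X=5) = C(16,5)*C(5,3) / C(21,8)
= 4368*10 / 203490
= 43680/203490 = 208/969

208/969


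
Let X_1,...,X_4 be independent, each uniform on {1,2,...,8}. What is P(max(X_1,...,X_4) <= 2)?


P(max <= 2) = P(all X_i <= 2) = (P(X_1 <= 2))^4
= (2/8)^4 = (1/4)^4 = 1/256

1/256


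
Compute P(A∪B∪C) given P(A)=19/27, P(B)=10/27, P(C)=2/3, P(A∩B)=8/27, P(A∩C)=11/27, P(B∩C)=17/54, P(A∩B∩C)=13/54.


P(A∪B∪C) = P(A)+P(B)+P(C) - P(AB)-P(AC)-P(BC) + P(ABC)
= 19/27+10/27+2/3 - 8/27-11/27-17/54 + 13/54
= 26/27

26/27


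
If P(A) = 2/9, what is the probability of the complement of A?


P(A') = 1 - P(A) = 1 - 2/9 = 7/9

7/9


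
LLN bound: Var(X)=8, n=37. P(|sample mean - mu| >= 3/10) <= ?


Var(Xbar) = Var(X)/n = 8/37
Chebyshev: P(|Xbar-mu| >= 3/10) <= Var(Xbar)/(3/10)^2 = (8/37)/(9/100) = 800/333
Bound exceeds 1, so trivial bound: 1

1


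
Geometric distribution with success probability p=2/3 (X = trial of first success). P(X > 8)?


P(X > 8) = P(first 8 trials all fail) = (1-p)^8 = (1/3)^8 = 1/6561

1/6561


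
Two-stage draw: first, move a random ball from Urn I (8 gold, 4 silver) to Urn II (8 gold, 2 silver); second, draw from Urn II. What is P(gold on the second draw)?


P(transfer gold) = 8/12 = 2/3; P(transfer silver) = 1/3
If gold transferred: Urn II has 9 gold of 11, so P(gold|gold moved) = 9/11
If silver transferred: Urn II has 8 gold of 11, so P(gold|silver moved) = 8/11
By total probability: P(gold) = 2/3*9/11 + 1/3*8/11 = 26/33

26/33


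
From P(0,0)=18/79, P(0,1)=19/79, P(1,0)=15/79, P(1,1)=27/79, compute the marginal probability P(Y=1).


P(Y=1) = P(0,1)+P(1,1) = 19/79 + 27/79 = 46/79

46/79


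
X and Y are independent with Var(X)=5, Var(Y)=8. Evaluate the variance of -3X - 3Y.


Independence => Cov(X,Y)=0
Var(-3X - 3Y) = (-3)^2*Var(X) + (-3)^2*Var(Y)
= 9*5 + 9*8 = 117

117


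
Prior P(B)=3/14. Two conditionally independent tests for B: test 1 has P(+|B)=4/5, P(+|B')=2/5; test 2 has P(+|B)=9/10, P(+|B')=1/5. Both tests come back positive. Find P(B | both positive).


After test 1: P(+) = 4/5*3/14 + 2/5*11/14 = 17/35
P(B|+) = (6/35)/(17/35) = 6/17
After test 2 (use post1 as new prior): P(+) = 9/10*6/17 + 1/5*11/17 = 38/85
P(B|+,+) = (27/85)/(38/85) = 27/38

27/38


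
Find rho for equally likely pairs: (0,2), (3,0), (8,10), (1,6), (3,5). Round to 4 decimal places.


Cov(X,Y) = 6.4000, Var(X) = 7.6000, Var(Y) = 11.8400
rho = Cov/(sqrt(VarX)*sqrt(VarY)) = 0.6747

0.6747


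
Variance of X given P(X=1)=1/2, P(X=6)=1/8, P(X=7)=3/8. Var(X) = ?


E[X] = 31/8, E[X^2] = 187/8
Var(X) = E[X^2] - (E[X])^2 = 187/8 - (31/8)^2 = 535/64

535/64


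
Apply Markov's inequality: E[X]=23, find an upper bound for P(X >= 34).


Markov: P(X >= a) <= E[X]/a
P(X >= 34) <= 23/34

23/34


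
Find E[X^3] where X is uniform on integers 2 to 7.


E[X^3] = (1/6) * sum(x^3 for x=2..7)
= 783/6 = 261/2

261/2


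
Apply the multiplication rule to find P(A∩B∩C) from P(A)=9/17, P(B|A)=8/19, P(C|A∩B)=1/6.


P(A∩B∩C) = P(A) * P(B|A) * P(C|A∩B)
= 9/17 * 8/19 * 1/6
= 72/323 * 1/6 = 12/323

12/323


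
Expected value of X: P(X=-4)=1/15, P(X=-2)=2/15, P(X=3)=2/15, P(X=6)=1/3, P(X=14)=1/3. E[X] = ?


E[X] = sum(x * P(x))
= -4*1/15 - 2*2/15 + 3*2/15 + 6*1/3 + 14*1/3
= 98/15

98/15


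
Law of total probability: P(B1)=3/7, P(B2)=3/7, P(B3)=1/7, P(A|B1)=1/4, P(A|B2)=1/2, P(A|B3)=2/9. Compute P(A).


P(A) = P(A|B1)P(B1) + P(A|B2)P(B2) + P(A|B3)P(B3)
= 1/4*3/7 + 1/2*3/7 + 2/9*1/7
= 3/28 + 3/14 + 2/63 = 89/252

89/252


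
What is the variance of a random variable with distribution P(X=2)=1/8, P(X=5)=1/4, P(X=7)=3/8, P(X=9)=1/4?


E[X] = 51/8, E[X^2] = 363/8
Var(X) = E[X^2] - (E[X])^2 = 363/8 - (51/8)^2 = 303/64

303/64


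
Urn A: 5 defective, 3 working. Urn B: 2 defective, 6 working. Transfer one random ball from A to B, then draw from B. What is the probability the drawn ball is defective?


P(transfer defective) = 5/8; P(transfer working) = 3/8
If defective transferred: Urn II has 3 defective of 9, so P(defective|defective moved) = 1/3
If working transferred: Urn II has 2 defective of 9, so P(defective|working moved) = 2/9
By total probability: P(defective) = 5/8*1/3 + 3/8*2/9 = 7/24

7/24


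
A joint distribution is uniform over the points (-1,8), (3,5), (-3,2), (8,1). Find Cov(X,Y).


E[X]=7/4, E[Y]=4, E[XY]=9/4
Cov(X,Y) = E[XY] - E[X]E[Y] = 9/4 - 7/4*4 = -19/4

-19/4


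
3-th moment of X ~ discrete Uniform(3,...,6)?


E[X^3] = (1/4) * sum(x^3 for x=3..6)
= 432/4 = 108

108


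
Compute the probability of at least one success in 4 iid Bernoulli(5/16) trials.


P(at least one) = 1 - P(none)
P(none) = (1 - 5/16)^4 = (11/16)^4 = 14641/65536
P(at least one) = 1 - 14641/65536 = 50895/65536

50895/65536


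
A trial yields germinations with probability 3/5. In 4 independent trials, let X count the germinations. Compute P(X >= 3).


P(X>=3) = P(X=3) + P(X=4)
= 216/625 + 81/625
= 297/625

297/625


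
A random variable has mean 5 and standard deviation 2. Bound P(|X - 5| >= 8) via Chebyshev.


k = 8/2 = 4
Chebyshev: P(|X-mu| >= k*sigma) <= 1/k^2 = 1/4^2 = 1/16

1/16


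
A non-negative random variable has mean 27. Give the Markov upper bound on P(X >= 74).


Markov: P(X >= a) <= E[X]/a
P(X >= 74) <= 27/74

27/74


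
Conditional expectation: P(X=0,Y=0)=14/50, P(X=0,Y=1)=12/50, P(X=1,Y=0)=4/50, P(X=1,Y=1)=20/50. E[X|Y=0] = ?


P(Y=0) = 18/50
E[X|Y=0] = (0*14 + 1*4)/18 = 4/18 = 2/9

2/9


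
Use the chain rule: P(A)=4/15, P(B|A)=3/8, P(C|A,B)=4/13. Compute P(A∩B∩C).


P(A∩B∩C) = P(A) * P(B|A) * P(C|A∩B)
= 4/15 * 3/8 * 4/13
= 1/10 * 4/13 = 2/65

2/65


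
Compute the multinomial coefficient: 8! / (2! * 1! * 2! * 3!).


8! = 40320
Denominator: 2!=2 * 1!=1 * 2!=2 * 3!=6
Coefficient = 40320 / 24 = 1680

1680


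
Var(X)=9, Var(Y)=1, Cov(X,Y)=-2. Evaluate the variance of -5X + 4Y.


Var(-5X + 4Y) = (-5)^2*Var(X) + 4^2*Var(Y) + 2*(-5)*4*Cov(X,Y)
= 25*9 + 16*1 - 40*(-2)
= 225 + 16 + 80 = 321

321


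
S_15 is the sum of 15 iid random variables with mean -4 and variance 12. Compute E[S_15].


E[S_n] = n*E[X_1] = 15*-4 = -60

-60


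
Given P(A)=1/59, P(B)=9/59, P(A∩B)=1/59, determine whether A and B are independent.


P(A)*P(B) = 1/59*9/59 = 9/3481
P(A∩B) = 1/59 != 9/3481, so not independent

No, A and B are not independent


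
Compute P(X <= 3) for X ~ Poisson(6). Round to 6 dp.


P(X<=3) = e^(-6)*6^0/0! + e^(-6)*6^1/1! + e^(-6)*6^2/2! + e^(-6)*6^3/3!
≈ 0.0024787522 + 0.0148725131 + 0.0446175392 + 0.0892350784
= 0.1512038829
≈ 0.151204

0.151204


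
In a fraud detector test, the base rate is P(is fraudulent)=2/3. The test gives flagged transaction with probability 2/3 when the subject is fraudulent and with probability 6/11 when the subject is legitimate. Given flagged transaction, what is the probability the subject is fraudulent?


P(A) = P(A|B)P(B) + P(A|B')P(B') = 2/3*2/3 + 6/11*1/3 = 62/99
P(B|A) = P(A|B)P(B)/P(A) = (4/9)/(62/99) = 22/31

22/31


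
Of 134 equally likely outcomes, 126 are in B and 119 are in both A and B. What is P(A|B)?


P(A|B) = P(A∩B)/P(B) = (119/134)/(126/134) = 119/126 = 17/18

17/18


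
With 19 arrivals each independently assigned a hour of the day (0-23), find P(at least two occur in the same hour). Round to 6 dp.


P(all different) = prod((24-i)/24 for i=0..18) = 0.000031
P(at least one match) = 1 - 0.000031 = 0.999969

0.999969


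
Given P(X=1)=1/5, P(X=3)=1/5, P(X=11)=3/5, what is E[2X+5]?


E[2X+5] = sum(g(x)*P(x))
= 7*1/5 + 11*1/5 + 27*3/5
= 99/5

99/5


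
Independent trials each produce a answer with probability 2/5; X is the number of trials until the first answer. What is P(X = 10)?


P(X=10) = (1-p)^9 * p = (3/5)^9 * 2/5
= 19683/1953125 * 2/5 = 39366/9765625

39366/9765625


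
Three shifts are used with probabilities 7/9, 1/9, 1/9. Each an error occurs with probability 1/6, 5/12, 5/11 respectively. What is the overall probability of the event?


P(A) = P(A|B1)P(B1) + P(A|B2)P(B2) + P(A|B3)P(B3)
= 1/6*7/9 + 5/12*1/9 + 5/11*1/9
= 7/54 + 5/108 + 5/99 = 269/1188

269/1188


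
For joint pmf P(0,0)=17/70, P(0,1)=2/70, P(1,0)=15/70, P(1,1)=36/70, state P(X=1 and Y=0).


Read from table: P(X=1, Y=0) = 15/70 = 3/14

3/14


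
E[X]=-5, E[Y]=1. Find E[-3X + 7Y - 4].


E[-3X + 7Y - 4] = -3*E[X] + 7*E[Y] - 4
= (-3)*(-5) + (7)*(1) + (-4)
= 15 + 7 - 4 = 18

18


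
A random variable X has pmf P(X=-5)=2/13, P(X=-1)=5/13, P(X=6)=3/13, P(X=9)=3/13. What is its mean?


E[X] = sum(x * P(x))
= -5*2/13 - 1*5/13 + 6*3/13 + 9*3/13
= 30/13

30/13


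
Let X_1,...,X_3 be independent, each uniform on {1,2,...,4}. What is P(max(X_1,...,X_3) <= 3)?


P(max <= 3) = P(all X_i <= 3) = (P(X_1 <= 3))^3
= (3/4)^3 = 27/64

27/64


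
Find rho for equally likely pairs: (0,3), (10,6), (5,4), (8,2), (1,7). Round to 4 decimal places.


Cov(X,Y) = -0.5200, Var(X) = 14.9600, Var(Y) = 3.4400
rho = Cov/(sqrt(VarX)*sqrt(VarY)) = -0.0725

-0.0725


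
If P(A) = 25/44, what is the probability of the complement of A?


P(A') = 1 - P(A) = 1 - 25/44 = 19/44

19/44


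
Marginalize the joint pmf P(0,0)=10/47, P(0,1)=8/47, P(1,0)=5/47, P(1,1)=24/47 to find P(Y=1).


P(Y=1) = P(0,1)+P(1,1) = 8/47 + 24/47 = 32/47

32/47


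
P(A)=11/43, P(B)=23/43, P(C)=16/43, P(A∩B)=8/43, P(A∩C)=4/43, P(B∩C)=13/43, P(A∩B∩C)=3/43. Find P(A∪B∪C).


P(A∪B∪C) = P(A)+P(B)+P(C) - P(AB)-P(AC)-P(BC) + P(ABC)
= 11/43+23/43+16/43 - 8/43-4/43-13/43 + 3/43
= 28/43

28/43


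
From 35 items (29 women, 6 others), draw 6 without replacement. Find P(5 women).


P(X=5) = C(29,5)*C(6,1) / C(35,6)
= 118755*6 / 1623160
= 712530/1623160 = 10179/23188

10179/23188


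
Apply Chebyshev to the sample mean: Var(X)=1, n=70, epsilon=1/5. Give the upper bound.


Var(Xbar) = Var(X)/n = 1/70
Chebyshev: P(|Xbar-mu| >= 1/5) <= Var(Xbar)/(1/5)^2 = (1/70)/(1/25) = 5/14

5/14


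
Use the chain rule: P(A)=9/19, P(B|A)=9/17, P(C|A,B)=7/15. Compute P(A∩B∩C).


P(A∩B∩C) = P(A) * P(B|A) * P(C|A∩B)
= 9/19 * 9/17 * 7/15
= 81/323 * 7/15 = 189/1615

189/1615


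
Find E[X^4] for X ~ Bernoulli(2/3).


For Bernoulli: X in {0,1}
E[X^4] = 0^4*(1-2/3) + 1^4*2/3 = 2/3

2/3


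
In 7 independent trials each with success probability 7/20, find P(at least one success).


P(at least one) = 1 - P(none)
P(none) = (1 - 7/20)^7 = (13/20)^7 = 62748517/1280000000
P(at least one) = 1 - 62748517/1280000000 = 1217251483/1280000000

1217251483/1280000000


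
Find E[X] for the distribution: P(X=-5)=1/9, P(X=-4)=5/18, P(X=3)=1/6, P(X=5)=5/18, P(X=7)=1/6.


E[X] = sum(x * P(x))
= -5*1/9 - 4*5/18 + 3*1/6 + 5*5/18 + 7*1/6
= 25/18

25/18


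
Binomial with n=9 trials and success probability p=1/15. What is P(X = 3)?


P(X=3) = C(9,3) * p^3 * (1-p)^6
= 84 * 1/3375 * 7529536/11390625
= 210827008/12814453125

210827008/12814453125


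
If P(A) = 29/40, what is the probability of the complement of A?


P(A') = 1 - P(A) = 1 - 29/40 = 11/40

11/40


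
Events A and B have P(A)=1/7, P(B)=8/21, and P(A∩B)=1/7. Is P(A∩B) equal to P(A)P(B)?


P(A)*P(B) = 1/7*8/21 = 8/147
P(A∩B) = 1/7 != 8/147, so not independent

No, A and B are not independent


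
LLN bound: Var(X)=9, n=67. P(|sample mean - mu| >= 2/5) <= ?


Var(Xbar) = Var(X)/n = 9/67
Chebyshev: P(|Xbar-mu| >= 2/5) <= Var(Xbar)/(2/5)^2 = (9/67)/(4/25) = 225/268

225/268


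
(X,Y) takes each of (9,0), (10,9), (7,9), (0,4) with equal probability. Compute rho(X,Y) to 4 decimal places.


Cov(X,Y) = 2.5000, Var(X) = 15.2500, Var(Y) = 14.2500
rho = Cov/(sqrt(VarX)*sqrt(VarY)) = 0.1696

0.1696


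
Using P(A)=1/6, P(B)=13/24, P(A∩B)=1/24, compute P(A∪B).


P(A∪B) = P(A) + P(B) - P(A∩B)
= 1/6 + 13/24 - 1/24 = 2/3

2/3


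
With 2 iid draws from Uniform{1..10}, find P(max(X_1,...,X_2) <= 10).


P(max <= 10) = P(all X_i <= 10) = (P(X_1 <= 10))^2
= (10/10)^2 = 1^2 = 1

1


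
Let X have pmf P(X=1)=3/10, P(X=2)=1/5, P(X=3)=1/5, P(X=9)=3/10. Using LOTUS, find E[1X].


E[1X] = sum(g(x)*P(x))
= 1*3/10 + 2*1/5 + 3*1/5 + 9*3/10
= 4

4


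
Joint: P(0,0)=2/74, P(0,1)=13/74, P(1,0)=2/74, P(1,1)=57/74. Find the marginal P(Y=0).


P(Y=0) = P(0,0)+P(1,0) = 2/74 + 2/74 = 4/74 = 2/37

2/37


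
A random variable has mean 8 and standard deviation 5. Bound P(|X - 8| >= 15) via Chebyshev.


k = 15/5 = 3
Chebyshev: P(|X-mu| >= k*sigma) <= 1/k^2 = 1/3^2 = 1/9

1/9


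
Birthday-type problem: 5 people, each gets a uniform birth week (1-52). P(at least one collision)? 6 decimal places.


P(all different) = prod((52-i)/52 for i=0..4) = 0.820284
P(at least one match) = 1 - 0.820284 = 0.179716

0.179716


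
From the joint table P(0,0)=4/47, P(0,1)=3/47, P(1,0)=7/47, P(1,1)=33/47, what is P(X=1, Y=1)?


Read from table: P(X=1, Y=1) = 33/47

33/47


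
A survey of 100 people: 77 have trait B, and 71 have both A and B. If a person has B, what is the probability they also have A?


P(A|B) = P(A∩B)/P(B) = (71/100)/(77/100) = 71/77

71/77


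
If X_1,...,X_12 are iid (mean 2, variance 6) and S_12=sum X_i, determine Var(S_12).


By independence, Var(S_n) = n*Var(X_1) = 12*6 = 72

72


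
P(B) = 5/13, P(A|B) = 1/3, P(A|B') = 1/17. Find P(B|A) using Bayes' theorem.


P(A) = P(A|B)P(B) + P(A|B')P(B') = 1/3*5/13 + 1/17*8/13 = 109/663
P(B|A) = P(A|B)P(B)/P(A) = (5/39)/(109/663) = 85/109

85/109


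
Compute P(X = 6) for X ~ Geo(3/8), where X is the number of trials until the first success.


P(X=6) = (1-p)^5 * p = (5/8)^5 * 3/8
= 3125/32768 * 3/8 = 9375/262144

9375/262144


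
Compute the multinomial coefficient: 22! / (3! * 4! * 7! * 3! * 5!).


22! = 1124000727777607680000
Denominator: 3!=6 * 4!=24 * 7!=5040 * 3!=6 * 5!=120
Coefficient = 1124000727777607680000 / 522547200 = 2151003254400

2151003254400


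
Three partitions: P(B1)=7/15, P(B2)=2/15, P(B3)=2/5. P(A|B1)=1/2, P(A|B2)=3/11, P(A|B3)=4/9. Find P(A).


P(A) = P(A|B1)P(B1) + P(A|B2)P(B2) + P(A|B3)P(B3)
= 1/2*7/15 + 3/11*2/15 + 4/9*2/5
= 7/30 + 2/55 + 8/45 = 443/990

443/990


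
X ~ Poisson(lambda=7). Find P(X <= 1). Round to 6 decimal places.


P(X<=1) = e^(-7)*7^0/0! + e^(-7)*7^1/1!
≈ 0.0009118820 + 0.0063831738
= 0.0072950558
≈ 0.007295

0.007295


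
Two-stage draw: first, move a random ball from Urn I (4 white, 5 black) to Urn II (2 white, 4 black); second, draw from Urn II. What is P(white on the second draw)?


P(transfer white) = 4/9; P(transfer black) = 5/9
If white transferred: Urn II has 3 white of 7, so P(white|white moved) = 3/7
If black transferred: Urn II has 2 white of 7, so P(white|black moved) = 2/7
By total probability: P(white) = 4/9*3/7 + 5/9*2/7 = 22/63

22/63


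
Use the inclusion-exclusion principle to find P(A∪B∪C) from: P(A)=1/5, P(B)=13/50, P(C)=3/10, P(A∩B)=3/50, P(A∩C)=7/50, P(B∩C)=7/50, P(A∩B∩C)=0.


P(A∪B∪C) = P(A)+P(B)+P(C) - P(AB)-P(AC)-P(BC) + P(ABC)
= 1/5+13/50+3/10 - 3/50-7/50-7/50 + 0
= 21/50

21/50


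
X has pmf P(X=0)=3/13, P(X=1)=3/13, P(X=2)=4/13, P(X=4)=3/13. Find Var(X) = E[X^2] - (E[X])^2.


E[X] = 23/13, E[X^2] = 67/13
Var(X) = E[X^2] - (E[X])^2 = 67/13 - (23/13)^2 = 342/169

342/169


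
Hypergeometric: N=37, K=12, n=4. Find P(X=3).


P(X=3) = C(12,3)*C(25,1) / C(37,4)
= 220*25 / 66045
= 5500/66045 = 1100/13209

1100/13209


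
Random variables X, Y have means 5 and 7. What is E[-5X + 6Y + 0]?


E[-5X + 6Y + 0] = -5*E[X] + 6*E[Y] + 0
= (-5)*(5) + (6)*(7) + (0)
= -25 + 42 + 0 = 17

17


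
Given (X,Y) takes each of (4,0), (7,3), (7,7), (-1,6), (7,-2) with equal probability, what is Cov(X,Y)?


E[X]=24/5, E[Y]=14/5, E[XY]=10
Cov(X,Y) = E[XY] - E[X]E[Y] = 10 - 24/5*14/5 = -86/25

-86/25


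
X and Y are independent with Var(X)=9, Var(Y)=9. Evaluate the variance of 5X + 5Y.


Independence => Cov(X,Y)=0
Var(5X + 5Y) = 5^2*Var(X) + 5^2*Var(Y)
= 25*9 + 25*9 = 450

450


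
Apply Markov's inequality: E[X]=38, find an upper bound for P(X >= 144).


Markov: P(X >= a) <= E[X]/a
P(X >= 144) <= 38/144 = 19/72

19/72


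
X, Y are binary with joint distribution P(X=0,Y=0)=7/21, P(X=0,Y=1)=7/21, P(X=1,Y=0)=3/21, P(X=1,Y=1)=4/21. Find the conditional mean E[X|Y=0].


P(Y=0) = 10/21
E[X|Y=0] = (0*7 + 1*3)/10 = 3/10

3/10


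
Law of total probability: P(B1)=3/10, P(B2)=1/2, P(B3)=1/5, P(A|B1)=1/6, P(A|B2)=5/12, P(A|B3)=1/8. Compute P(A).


P(A) = P(A|B1)P(B1) + P(A|B2)P(B2) + P(A|B3)P(B3)
= 1/6*3/10 + 5/12*1/2 + 1/8*1/5
= 1/20 + 5/24 + 1/40 = 17/60

17/60


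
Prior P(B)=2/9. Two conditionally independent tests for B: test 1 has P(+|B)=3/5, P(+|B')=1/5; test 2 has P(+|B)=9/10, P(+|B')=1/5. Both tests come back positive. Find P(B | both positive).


After test 1: P(+) = 3/5*2/9 + 1/5*7/9 = 13/45
P(B|+) = (2/15)/(13/45) = 6/13
After test 2 (use post1 as new prior): P(+) = 9/10*6/13 + 1/5*7/13 = 34/65
P(B|+,+) = (27/65)/(34/65) = 27/34

27/34


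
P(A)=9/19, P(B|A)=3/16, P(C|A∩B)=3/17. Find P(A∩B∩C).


P(A∩B∩C) = P(A) * P(B|A) * P(C|A∩B)
= 9/19 * 3/16 * 3/17
= 27/304 * 3/17 = 81/5168

81/5168


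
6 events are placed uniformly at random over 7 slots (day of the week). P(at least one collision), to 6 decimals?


P(all different) = prod((7-i)/7 for i=0..5) = 0.042839
P(at least one match) = 1 - 0.042839 = 0.957161

0.957161


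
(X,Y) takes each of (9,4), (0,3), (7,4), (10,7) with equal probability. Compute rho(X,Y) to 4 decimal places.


Cov(X,Y) = 4.2500, Var(X) = 15.2500, Var(Y) = 2.2500
rho = Cov/(sqrt(VarX)*sqrt(VarY)) = 0.7255

0.7255


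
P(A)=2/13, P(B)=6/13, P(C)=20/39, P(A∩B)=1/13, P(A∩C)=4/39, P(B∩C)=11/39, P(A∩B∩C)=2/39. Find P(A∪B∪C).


P(A∪B∪C) = P(A)+P(B)+P(C) - P(AB)-P(AC)-P(BC) + P(ABC)
= 2/13+6/13+20/39 - 1/13-4/39-11/39 + 2/39
= 28/39

28/39


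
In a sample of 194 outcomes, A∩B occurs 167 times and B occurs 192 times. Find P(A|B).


P(A|B) = P(A∩B)/P(B) = (167/194)/(192/194) = 167/192

167/192


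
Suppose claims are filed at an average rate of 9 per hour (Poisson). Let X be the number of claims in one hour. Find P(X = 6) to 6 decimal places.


P(X=6) = e^(-9) * 9^6 / 6!
≈ 0.0001234098041 * 531441 / 720
≈ 0.091090

0.091090


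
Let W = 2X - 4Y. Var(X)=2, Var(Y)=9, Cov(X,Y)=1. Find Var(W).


Var(2X - 4Y) = 2^2*Var(X) + (-4)^2*Var(Y) + 2*2*(-4)*Cov(X,Y)
= 4*2 + 16*9 - 16*1
= 8 + 144 - 16 = 136

136


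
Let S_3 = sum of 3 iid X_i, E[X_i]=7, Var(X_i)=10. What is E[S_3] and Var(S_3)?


E[S_n] = n*mu = 3*7 = 21
Var(S_n) = n*sigma^2 = 3*10 = 30

E[S_3]=21, Var(S_3)=30


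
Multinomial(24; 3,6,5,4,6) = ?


24! = 620448401733239439360000
Denominator: 3!=6 * 6!=720 * 5!=120 * 4!=24 * 6!=720
Coefficient = 620448401733239439360000 / 8957952000 = 69262304791680

69262304791680


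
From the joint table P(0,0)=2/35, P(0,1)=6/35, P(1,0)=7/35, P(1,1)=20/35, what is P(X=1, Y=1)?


Read from table: P(X=1, Y=1) = 20/35 = 4/7

4/7


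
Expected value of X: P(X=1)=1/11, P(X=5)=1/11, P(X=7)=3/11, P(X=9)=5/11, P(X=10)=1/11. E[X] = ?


E[X] = sum(x * P(x))
= 1*1/11 + 5*1/11 + 7*3/11 + 9*5/11 + 10*1/11
= 82/11

82/11


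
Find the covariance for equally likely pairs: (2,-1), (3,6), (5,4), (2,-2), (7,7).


E[X]=19/5, E[Y]=14/5, E[XY]=81/5
Cov(X,Y) = E[XY] - E[X]E[Y] = 81/5 - 19/5*14/5 = 139/25

139/25


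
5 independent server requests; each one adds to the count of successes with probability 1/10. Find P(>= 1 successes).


P(at least one) = 1 - P(none)
P(none) = (1 - 1/10)^5 = (9/10)^5 = 59049/100000
P(at least one) = 1 - 59049/100000 = 40951/100000

40951/100000


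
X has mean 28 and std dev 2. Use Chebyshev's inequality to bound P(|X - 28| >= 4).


k = 4/2 = 2
Chebyshev: P(|X-mu| >= k*sigma) <= 1/k^2 = 1/2^2 = 1/4

1/4


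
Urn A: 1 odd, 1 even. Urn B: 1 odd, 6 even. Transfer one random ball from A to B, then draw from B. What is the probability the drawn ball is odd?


P(transfer odd) = 1/2; P(transfer even) = 1/2
If odd transferred: Urn II has 2 odd of 8, so P(odd|odd moved) = 1/4
If even transferred: Urn II has 1 odd of 8, so P(odd|even moved) = 1/8
By total probability: P(odd) = 1/2*1/4 + 1/2*1/8 = 3/16

3/16


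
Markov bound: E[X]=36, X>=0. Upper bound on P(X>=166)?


Markov: P(X >= a) <= E[X]/a
P(X >= 166) <= 36/166 = 18/83

18/83


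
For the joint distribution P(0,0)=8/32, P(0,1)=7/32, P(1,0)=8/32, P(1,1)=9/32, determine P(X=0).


P(X=0) = P(0,0)+P(0,1) = 8/32 + 7/32 = 15/32

15/32


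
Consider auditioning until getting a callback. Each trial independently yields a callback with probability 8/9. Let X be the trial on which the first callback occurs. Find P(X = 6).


P(X=6) = (1-p)^5 * p = (1/9)^5 * 8/9
= 1/59049 * 8/9 = 8/531441

8/531441


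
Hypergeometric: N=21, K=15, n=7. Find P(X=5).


P(X=5) = C(15,5)*C(6,2) / C(21,7)
= 3003*15 / 116280
= 45045/116280 = 1001/2584

1001/2584


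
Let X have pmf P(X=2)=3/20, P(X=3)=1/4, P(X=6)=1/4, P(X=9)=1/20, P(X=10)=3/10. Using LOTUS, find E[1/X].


E[1/X] = sum(g(x)*P(x))
= 1/2*3/20 + 1/3*1/4 + 1/6*1/4 + 1/9*1/20 + 1/10*3/10
= 53/225

53/225


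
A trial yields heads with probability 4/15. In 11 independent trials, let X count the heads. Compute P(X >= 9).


P(X>=9) = P(X=9) + P(X=10) + P(X=11)
= 348913664/1729951171875 + 126877696/8649755859375 + 4194304/8649755859375
= 13893632/64072265625

13893632/64072265625


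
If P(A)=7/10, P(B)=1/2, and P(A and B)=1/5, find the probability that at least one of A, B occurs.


P(A∪B) = P(A) + P(B) - P(A∩B)
= 7/10 + 1/2 - 1/5 = 1

1


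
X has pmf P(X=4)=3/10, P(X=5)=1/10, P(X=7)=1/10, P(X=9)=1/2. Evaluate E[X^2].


E[X^2] = sum(x^2 * P(x))
= 16*3/10 + 25*1/10 + 49*1/10 + 81*1/2
= 527/10

527/10


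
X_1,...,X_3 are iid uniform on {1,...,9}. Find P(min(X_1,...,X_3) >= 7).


P(min >= 7) = P(all X_i >= 7) = (P(X_1 >= 7))^3
= (3/9)^3 = (1/3)^3 = 1/27

1/27


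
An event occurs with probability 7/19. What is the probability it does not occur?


P(A') = 1 - P(A) = 1 - 7/19 = 12/19

12/19


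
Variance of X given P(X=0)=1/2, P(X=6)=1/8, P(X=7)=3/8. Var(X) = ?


E[X] = 27/8, E[X^2] = 183/8
Var(X) = E[X^2] - (E[X])^2 = 183/8 - (27/8)^2 = 735/64

735/64


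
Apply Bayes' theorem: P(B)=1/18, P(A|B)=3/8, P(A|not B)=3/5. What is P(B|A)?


P(A) = P(A|B)P(B) + P(A|B')P(B') = 3/8*1/18 + 3/5*17/18 = 47/80
P(B|A) = P(A|B)P(B)/P(A) = (1/48)/(47/80) = 5/141

5/141


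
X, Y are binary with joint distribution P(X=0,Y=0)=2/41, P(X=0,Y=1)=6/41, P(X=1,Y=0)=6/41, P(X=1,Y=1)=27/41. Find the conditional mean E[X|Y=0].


P(Y=0) = 8/41
E[X|Y=0] = (0*2 + 1*6)/8 = 6/8 = 3/4

3/4


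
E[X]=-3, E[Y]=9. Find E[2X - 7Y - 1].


E[2X - 7Y - 1] = 2*E[X] - 7*E[Y] - 1
= (2)*(-3) + (-7)*(9) + (-1)
= -6 - 63 - 1 = -70

-70


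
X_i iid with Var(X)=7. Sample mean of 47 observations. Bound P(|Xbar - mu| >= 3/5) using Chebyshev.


Var(Xbar) = Var(X)/n = 7/47
Chebyshev: P(|Xbar-mu| >= 3/5) <= Var(Xbar)/(3/5)^2 = (7/47)/(9/25) = 175/423

175/423


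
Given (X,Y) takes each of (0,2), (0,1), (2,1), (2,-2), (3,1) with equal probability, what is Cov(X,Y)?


E[X]=7/5, E[Y]=3/5, E[XY]=1/5
Cov(X,Y) = E[XY] - E[X]E[Y] = 1/5 - 7/5*3/5 = -16/25

-16/25


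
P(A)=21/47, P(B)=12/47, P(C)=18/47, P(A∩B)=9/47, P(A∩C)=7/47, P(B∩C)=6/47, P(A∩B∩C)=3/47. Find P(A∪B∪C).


P(A∪B∪C) = P(A)+P(B)+P(C) - P(AB)-P(AC)-P(BC) + P(ABC)
= 21/47+12/47+18/47 - 9/47-7/47-6/47 + 3/47
= 32/47

32/47


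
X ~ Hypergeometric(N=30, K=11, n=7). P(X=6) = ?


P(X=6) = C(11,6)*C(19,1) / C(30,7)
= 462*19 / 2035800
= 8778/2035800 = 1463/339300

1463/339300


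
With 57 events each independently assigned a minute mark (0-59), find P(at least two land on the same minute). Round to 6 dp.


P(all different) = prod((60-i)/60 for i=0..56) = 0.000000
P(at least one match) = 1 - 0.000000 = 1.000000

1.000000


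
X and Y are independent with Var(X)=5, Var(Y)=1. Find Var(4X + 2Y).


Independence => Cov(X,Y)=0
Var(4X + 2Y) = 4^2*Var(X) + 2^2*Var(Y)
= 16*5 + 4*1 = 84

84


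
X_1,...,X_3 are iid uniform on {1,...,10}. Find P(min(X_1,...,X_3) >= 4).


P(min >= 4) = P(all X_i >= 4) = (P(X_1 >= 4))^3
= (7/10)^3 = 343/1000

343/1000


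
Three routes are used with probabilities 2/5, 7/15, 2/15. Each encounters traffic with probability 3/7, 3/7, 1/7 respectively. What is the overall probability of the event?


P(A) = P(A|B1)P(B1) + P(A|B2)P(B2) + P(A|B3)P(B3)
= 3/7*2/5 + 3/7*7/15 + 1/7*2/15
= 6/35 + 1/5 + 2/105 = 41/105

41/105


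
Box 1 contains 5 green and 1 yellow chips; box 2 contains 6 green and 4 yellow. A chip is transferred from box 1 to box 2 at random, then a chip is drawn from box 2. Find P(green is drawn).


P(transfer green) = 5/6; P(transfer yellow) = 1/6
If green transferred: Urn II has 7 green of 11, so P(green|green moved) = 7/11
If yellow transferred: Urn II has 6 green of 11, so P(green|yellow moved) = 6/11
By total probability: P(green) = 5/6*7/11 + 1/6*6/11 = 41/66

41/66


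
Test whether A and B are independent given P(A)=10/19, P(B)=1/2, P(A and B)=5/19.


P(A)*P(B) = 10/19*1/2 = 5/19
P(A∩B) = 5/19, which equals P(A)P(B), so independent

Yes, A and B are independent


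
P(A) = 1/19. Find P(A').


P(A') = 1 - P(A) = 1 - 1/19 = 18/19

18/19


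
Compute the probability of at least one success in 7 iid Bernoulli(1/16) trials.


P(at least one) = 1 - P(none)
P(none) = (1 - 1/16)^7 = (15/16)^7 = 170859375/268435456
P(at least one) = 1 - 170859375/268435456 = 97576081/268435456

97576081/268435456


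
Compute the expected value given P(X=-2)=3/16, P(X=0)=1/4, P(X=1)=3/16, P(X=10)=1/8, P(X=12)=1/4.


E[X] = sum(x * P(x))
= -2*3/16 + 0*1/4 + 1*3/16 + 10*1/8 + 12*1/4
= 65/16

65/16


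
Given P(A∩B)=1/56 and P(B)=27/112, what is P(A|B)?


P(A|B) = P(A∩B)/P(B) = (2/112)/(27/112) = 2/27

2/27


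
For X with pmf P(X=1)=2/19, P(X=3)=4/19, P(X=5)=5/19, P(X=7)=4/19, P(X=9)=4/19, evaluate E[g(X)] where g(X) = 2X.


E[2X] = sum(g(x)*P(x))
= 2*2/19 + 6*4/19 + 10*5/19 + 14*4/19 + 18*4/19
= 206/19

206/19


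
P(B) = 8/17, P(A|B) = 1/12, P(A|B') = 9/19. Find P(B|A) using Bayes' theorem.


P(A) = P(A|B)P(B) + P(A|B')P(B') = 1/12*8/17 + 9/19*9/17 = 281/969
P(B|A) = P(A|B)P(B)/P(A) = (2/51)/(281/969) = 38/281

38/281


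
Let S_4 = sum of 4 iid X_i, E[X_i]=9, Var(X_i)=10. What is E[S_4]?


E[S_n] = n*E[X_1] = 4*9 = 36

36


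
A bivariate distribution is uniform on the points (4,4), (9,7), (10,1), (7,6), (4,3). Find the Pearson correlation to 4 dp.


Cov(X,Y) = 0.0400, Var(X) = 6.1600, Var(Y) = 4.5600
rho = Cov/(sqrt(VarX)*sqrt(VarY)) = 0.0075

0.0075


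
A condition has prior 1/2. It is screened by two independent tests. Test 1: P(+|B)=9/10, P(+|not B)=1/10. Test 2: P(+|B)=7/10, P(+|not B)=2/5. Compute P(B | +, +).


After test 1: P(+) = 9/10*1/2 + 1/10*1/2 = 1/2
P(B|+) = (9/20)/(1/2) = 9/10
After test 2 (use post1 as new prior): P(+) = 7/10*9/10 + 2/5*1/10 = 67/100
P(B|+,+) = (63/100)/(67/100) = 63/67

63/67


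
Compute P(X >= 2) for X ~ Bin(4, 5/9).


P(X>=2) = P(X=2) + P(X=3) + P(X=4)
= 800/2187 + 2000/6561 + 625/6561
= 1675/2187

1675/2187


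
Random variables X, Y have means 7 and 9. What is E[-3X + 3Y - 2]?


E[-3X + 3Y - 2] = -3*E[X] + 3*E[Y] - 2
= (-3)*(7) + (3)*(9) + (-2)
= -21 + 27 - 2 = 4

4


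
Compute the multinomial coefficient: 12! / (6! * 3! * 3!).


12! = 479001600
Denominator: 6!=720 * 3!=6 * 3!=6
Coefficient = 479001600 / 25920 = 18480

18480


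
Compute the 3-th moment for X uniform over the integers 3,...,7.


E[X^3] = (1/5) * sum(x^3 for x=3..7)
= 775/5 = 155

155


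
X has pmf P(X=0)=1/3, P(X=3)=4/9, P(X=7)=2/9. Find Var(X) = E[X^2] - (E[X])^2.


E[X] = 26/9, E[X^2] = 134/9
Var(X) = E[X^2] - (E[X])^2 = 134/9 - (26/9)^2 = 530/81

530/81


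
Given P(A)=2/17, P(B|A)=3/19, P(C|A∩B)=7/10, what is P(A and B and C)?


P(A∩B∩C) = P(A) * P(B|A) * P(C|A∩B)
= 2/17 * 3/19 * 7/10
= 6/323 * 7/10 = 21/1615

21/1615


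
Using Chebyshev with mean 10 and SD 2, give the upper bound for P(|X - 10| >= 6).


k = 6/2 = 3
Chebyshev: P(|X-mu| >= k*sigma) <= 1/k^2 = 1/3^2 = 1/9

1/9


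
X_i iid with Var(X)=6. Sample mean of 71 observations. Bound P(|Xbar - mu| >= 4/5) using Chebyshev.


Var(Xbar) = Var(X)/n = 6/71
Chebyshev: P(|Xbar-mu| >= 4/5) <= Var(Xbar)/(4/5)^2 = (6/71)/(16/25) = 75/568

75/568


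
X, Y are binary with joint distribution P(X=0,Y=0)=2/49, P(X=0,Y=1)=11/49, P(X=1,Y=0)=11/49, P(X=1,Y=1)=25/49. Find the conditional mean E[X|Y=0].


P(Y=0) = 13/49
E[X|Y=0] = (0*2 + 1*11)/13 = 11/13

11/13


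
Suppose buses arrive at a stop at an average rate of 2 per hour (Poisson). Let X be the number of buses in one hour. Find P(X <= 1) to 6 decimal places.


P(X<=1) = e^(-2)*2^0/0! + e^(-2)*2^1/1!
≈ 0.1353352832 + 0.2706705665
= 0.4060058497
≈ 0.406006

0.406006


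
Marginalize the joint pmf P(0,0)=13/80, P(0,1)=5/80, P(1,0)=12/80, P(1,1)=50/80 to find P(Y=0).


P(Y=0) = P(0,0)+P(1,0) = 13/80 + 12/80 = 25/80 = 5/16

5/16


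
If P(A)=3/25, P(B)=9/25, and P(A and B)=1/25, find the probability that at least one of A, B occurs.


P(A∪B) = P(A) + P(B) - P(A∩B)
= 3/25 + 9/25 - 1/25 = 11/25

11/25


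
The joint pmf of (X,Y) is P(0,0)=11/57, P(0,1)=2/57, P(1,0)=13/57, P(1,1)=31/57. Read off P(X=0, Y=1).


Read from table: P(X=0, Y=1) = 2/57

2/57


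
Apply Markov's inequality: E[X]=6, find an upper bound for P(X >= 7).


Markov: P(X >= a) <= E[X]/a
P(X >= 7) <= 6/7

6/7


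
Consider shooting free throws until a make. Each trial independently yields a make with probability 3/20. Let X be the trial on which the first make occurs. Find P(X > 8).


P(X > 8) = P(first 8 trials all fail) = (1-p)^8 = (17/20)^8 = 6975757441/25600000000

6975757441/25600000000


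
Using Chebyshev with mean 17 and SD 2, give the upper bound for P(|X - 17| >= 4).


k = 4/2 = 2
Chebyshev: P(|X-mu| >= k*sigma) <= 1/k^2 = 1/2^2 = 1/4

1/4


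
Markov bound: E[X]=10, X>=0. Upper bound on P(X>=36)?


Markov: P(X >= a) <= E[X]/a
P(X >= 36) <= 10/36 = 5/18

5/18


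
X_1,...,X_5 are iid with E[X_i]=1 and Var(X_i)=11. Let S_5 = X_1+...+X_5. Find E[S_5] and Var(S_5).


E[S_n] = n*mu = 5*1 = 5
Var(S_n) = n*sigma^2 = 5*11 = 55

E[S_5]=5, Var(S_5)=55


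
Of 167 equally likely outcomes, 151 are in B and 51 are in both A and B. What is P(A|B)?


P(A|B) = P(A∩B)/P(B) = (51/167)/(151/167) = 51/151

51/151


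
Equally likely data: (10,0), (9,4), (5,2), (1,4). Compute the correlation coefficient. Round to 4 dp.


Cov(X,Y) = -3.1250, Var(X) = 12.6875, Var(Y) = 2.7500
rho = Cov/(sqrt(VarX)*sqrt(VarY)) = -0.5290

-0.5290


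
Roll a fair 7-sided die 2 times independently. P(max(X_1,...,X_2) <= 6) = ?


P(max <= 6) = P(all X_i <= 6) = (P(X_1 <= 6))^2
= (6/7)^2 = 36/49

36/49


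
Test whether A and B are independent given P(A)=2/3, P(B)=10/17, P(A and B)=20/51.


P(A)*P(B) = 2/3*10/17 = 20/51
P(A∩B) = 20/51, which equals P(A)P(B), so independent

Yes, A and B are independent


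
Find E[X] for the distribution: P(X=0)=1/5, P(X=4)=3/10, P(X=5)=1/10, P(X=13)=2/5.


E[X] = sum(x * P(x))
= 0*1/5 + 4*3/10 + 5*1/10 + 13*2/5
= 69/10

69/10


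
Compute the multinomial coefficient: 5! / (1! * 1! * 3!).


5! = 120
Denominator: 1!=1 * 1!=1 * 3!=6
Coefficient = 120 / 6 = 20

20


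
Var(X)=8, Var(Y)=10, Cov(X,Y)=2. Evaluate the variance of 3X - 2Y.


Var(3X - 2Y) = 3^2*Var(X) + (-2)^2*Var(Y) + 2*3*(-2)*Cov(X,Y)
= 9*8 + 4*10 - 12*2
= 72 + 40 - 24 = 88

88


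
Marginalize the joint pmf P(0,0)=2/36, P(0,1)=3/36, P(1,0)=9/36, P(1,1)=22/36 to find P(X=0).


P(X=0) = P(0,0)+P(0,1) = 2/36 + 3/36 = 5/36

5/36


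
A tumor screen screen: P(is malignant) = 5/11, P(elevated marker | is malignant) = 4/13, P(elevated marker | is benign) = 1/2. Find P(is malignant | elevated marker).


P(A) = P(A|B)P(B) + P(A|B')P(B') = 4/13*5/11 + 1/2*6/11 = 59/143
P(B|A) = P(A|B)P(B)/P(A) = (20/143)/(59/143) = 20/59

20/59


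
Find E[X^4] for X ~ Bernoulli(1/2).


For Bernoulli: X in {0,1}
E[X^4] = 0^4*(1-1/2) + 1^4*1/2 = 1/2

1/2


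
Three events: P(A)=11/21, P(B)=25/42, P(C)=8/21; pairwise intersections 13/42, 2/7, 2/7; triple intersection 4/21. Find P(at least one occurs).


P(A∪B∪C) = P(A)+P(B)+P(C) - P(AB)-P(AC)-P(BC) + P(ABC)
= 11/21+25/42+8/21 - 13/42-2/7-2/7 + 4/21
= 17/21

17/21


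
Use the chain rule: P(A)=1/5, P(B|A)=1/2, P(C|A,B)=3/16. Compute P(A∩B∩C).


P(A∩B∩C) = P(A) * P(B|A) * P(C|A∩B)
= 1/5 * 1/2 * 3/16
= 1/10 * 3/16 = 3/160

3/160


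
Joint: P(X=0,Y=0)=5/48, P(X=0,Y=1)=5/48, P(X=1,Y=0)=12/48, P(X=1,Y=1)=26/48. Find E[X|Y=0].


P(Y=0) = 17/48
E[X|Y=0] = (0*5 + 1*12)/17 = 12/17

12/17


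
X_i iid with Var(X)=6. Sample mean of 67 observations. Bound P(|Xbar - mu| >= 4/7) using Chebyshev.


Var(Xbar) = Var(X)/n = 6/67
Chebyshev: P(|Xbar-mu| >= 4/7) <= Var(Xbar)/(4/7)^2 = (6/67)/(16/49) = 147/536

147/536


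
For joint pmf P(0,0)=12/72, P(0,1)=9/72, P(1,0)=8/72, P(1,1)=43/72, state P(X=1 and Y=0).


Read from table: P(X=1, Y=0) = 8/72 = 1/9

1/9


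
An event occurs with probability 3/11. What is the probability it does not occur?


P(A') = 1 - P(A) = 1 - 3/11 = 8/11

8/11


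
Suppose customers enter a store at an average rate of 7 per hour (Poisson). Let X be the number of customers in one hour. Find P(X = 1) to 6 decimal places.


P(X=1) = e^(-7) * 7^1 / 1!
≈ 0.0009118819656 * 7 / 1
≈ 0.006383

0.006383


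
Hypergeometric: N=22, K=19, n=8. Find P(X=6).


P(X=6) = C(19,6)*C(3,2) / C(22,8)
= 27132*3 / 319770
= 81396/319770 = 14/55

14/55


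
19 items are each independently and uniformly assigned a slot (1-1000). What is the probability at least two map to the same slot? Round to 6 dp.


P(all different) = prod((1000-i)/1000 for i=0..18) = 0.841925
P(at least one match) = 1 - 0.841925 = 0.158075

0.158075


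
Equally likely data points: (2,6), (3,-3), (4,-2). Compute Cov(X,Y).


E[X]=3, E[Y]=1/3, E[XY]=-5/3
Cov(X,Y) = E[XY] - E[X]E[Y] = -5/3 - 3*1/3 = -8/3

-8/3


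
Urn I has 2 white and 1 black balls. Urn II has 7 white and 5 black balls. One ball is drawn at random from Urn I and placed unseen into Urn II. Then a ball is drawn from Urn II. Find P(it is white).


P(transfer white) = 2/3; P(transfer black) = 1/3
If white transferred: Urn II has 8 white of 13, so P(white|white moved) = 8/13
If black transferred: Urn II has 7 white of 13, so P(white|black moved) = 7/13
By total probability: P(white) = 2/3*8/13 + 1/3*7/13 = 23/39

23/39


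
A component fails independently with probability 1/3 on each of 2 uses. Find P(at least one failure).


P(at least one) = 1 - P(none)
P(none) = (1 - 1/3)^2 = (2/3)^2 = 4/9
P(at least one) = 1 - 4/9 = 5/9

5/9


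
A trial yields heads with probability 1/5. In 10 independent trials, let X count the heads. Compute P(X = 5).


P(X=5) = C(10,5) * p^5 * (1-p)^5
= 252 * 1/3125 * 1024/3125
= 258048/9765625

258048/9765625
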